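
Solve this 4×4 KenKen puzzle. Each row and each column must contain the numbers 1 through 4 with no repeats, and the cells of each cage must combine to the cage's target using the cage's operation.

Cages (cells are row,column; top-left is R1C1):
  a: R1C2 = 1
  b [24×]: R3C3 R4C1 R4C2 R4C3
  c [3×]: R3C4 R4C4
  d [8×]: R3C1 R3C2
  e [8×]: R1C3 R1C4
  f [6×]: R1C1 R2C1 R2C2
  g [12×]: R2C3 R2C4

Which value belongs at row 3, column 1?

2

Cage a is given; hence R1C2 = 1.
Cage f needs product 6, which forces R2C1 = 1.
The only place for 3 in row 1 is R1C1.
Cage f needs product 6; hence R2C2 = 2.
2 is placed in column 2, so R3C2 = 4.
Column 2 already has 4, so R4C2 = 3.
3 is placed in row 4, which forces R4C4 = 1.
4 is placed in row 3, so R3C1 = 2.
Cage b needs product 24, which forces R3C3 = 1.
Column 4 now contains 1, leaving R3C4 = 3.
2 is placed in column 1, which forces R4C1 = 4.
Row 4 already has 4; hence R4C3 = 2.
Column 3 now contains 2, so R1C3 = 4.
Cage e needs two cells with product 8; hence R1C4 = 2.
Cage g's pair has product 12, which forces R2C3 = 3.
Column 4 now contains 3, so R2C4 = 4.
Filled in: 3 1 4 2 / 1 2 3 4 / 2 4 1 3 / 4 3 2 1.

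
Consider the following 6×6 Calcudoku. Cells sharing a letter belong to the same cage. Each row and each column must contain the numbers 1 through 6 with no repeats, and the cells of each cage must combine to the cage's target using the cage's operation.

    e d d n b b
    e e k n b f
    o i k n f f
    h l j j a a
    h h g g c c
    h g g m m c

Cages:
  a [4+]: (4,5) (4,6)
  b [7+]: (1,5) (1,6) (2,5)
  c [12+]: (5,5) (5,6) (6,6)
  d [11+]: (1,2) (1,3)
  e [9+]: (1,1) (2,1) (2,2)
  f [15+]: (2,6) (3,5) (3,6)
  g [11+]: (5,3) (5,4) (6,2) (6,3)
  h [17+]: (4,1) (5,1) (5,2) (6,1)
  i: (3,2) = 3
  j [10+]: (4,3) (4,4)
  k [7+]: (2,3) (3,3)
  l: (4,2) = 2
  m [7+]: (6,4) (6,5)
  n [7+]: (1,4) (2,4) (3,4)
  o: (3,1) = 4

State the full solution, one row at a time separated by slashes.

1 6 5 4 3 2 / 3 5 6 1 2 4 / 4 3 1 2 5 6 / 5 2 4 6 1 3 / 2 4 3 5 6 1 / 6 1 2 3 4 5

O is a freebie, so (3,1) = 4.
I is a freebie, leaving (3,2) = 3.
Cage l is given, so (4,2) = 2.
Cage f has sum 15, which forces (2,6) = 4.
Cage n has sum 7, which forces (1,4) = 4.
4 is placed in column 4, which forces (4,4) = 6.
Row 4 already has 6, which forces (4,3) = 4.
The only place for 5 in row 4 is (4,1).
Cage b has sum 7, which forces (1,5) = 3.
Cage b has sum 7; hence (1,6) = 2.
{1, 3} are confined to (1,5) and (4,5) in column 5; hence (2,5) = 2.
Column 5 already has 3; hence (4,5) = 1.
1 is placed in row 4, which forces (4,6) = 3.
Column 5 already has 2, leaving (6,5) = 4.
Row 1 already has 2, which forces (1,1) = 1.
Cage e has sum 9; hence (2,1) = 3.
Cage e needs sum 9, which forces (2,2) = 5.
Row 2 now contains 5, so (2,3) = 6.
Row 2 already has 2, leaving (2,4) = 1.
Cage n needs sum 7; hence (3,4) = 2.
5 is placed in column 2, which forces (5,2) = 4.
5 is placed in column 2, which forces (6,2) = 1.
Cage m needs two cells with sum 7, leaving (6,4) = 3.
5 is placed in column 2, leaving (1,2) = 6.
Column 3 already has 6, leaving (1,3) = 5.
2 is placed in row 3, so (3,3) = 1.
The 4 cells of cage g must have sum 11, so (5,3) = 3.
Column 4 now contains 3; hence (5,4) = 5.
Row 5 already has 5, which forces (5,5) = 6.
The 3 cells of cage c must have sum 12, so (5,6) = 1.
Row 6 already has 3; hence (6,3) = 2.
6 is placed in column 5, leaving (3,5) = 5.
The 3 cells of cage f must have sum 15, leaving (3,6) = 6.
Row 5 now contains 6; hence (5,1) = 2.
Row 6 now contains 2; hence (6,1) = 6.
Cage c needs sum 12, which forces (6,6) = 5.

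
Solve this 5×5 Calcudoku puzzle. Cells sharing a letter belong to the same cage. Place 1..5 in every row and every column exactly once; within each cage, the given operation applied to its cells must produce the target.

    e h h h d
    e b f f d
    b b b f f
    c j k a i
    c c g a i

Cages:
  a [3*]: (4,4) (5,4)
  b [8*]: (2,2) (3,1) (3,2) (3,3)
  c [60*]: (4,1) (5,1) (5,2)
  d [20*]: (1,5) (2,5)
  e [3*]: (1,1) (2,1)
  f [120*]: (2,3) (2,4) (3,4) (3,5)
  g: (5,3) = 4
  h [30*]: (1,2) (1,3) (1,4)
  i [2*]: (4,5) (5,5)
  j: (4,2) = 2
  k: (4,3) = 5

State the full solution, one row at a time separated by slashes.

The 4 cells of cage b must have product 8, which forces (2,2) = 1.
J is a freebie, so (4,2) = 2.
K is a freebie, so (4,3) = 5.
2 is placed in row 4, so (4,5) = 1.
Cage g is a single given cell, so (5,3) = 4.
Column 5 already has 1; hence (5,5) = 2.
The two cells of cage e must have product 3; hence (1,1) = 1.
Row 2 already has 1, which forces (2,1) = 3.
Row 2 already has 3; hence (2,3) = 2.
Column 1 already has 1; hence (3,1) = 2.
Column 2 already has 2, which forces (3,2) = 4.
2 is placed in column 3; hence (3,3) = 1.
Cage c needs product 60, so (4,1) = 4.
1 is placed in row 4, which forces (4,4) = 3.
3 is placed in column 1, so (5,1) = 5.
Row 5 already has 5, leaving (5,2) = 3.
Cage a needs two cells with product 3, so (5,4) = 1.
Column 2 already has 3, leaving (1,2) = 5.
2 is placed in column 3; hence (1,3) = 3.
The 3 cells of cage h must have product 30, leaving (1,4) = 2.
5 is placed in row 1, so (1,5) = 4.
Cage f needs product 120; hence (2,4) = 4.
Column 5 already has 4; hence (2,5) = 5.
Column 4 already has 3, so (3,4) = 5.
The 4 cells of cage f must have product 120; hence (3,5) = 3.

1 5 3 2 4 / 3 1 2 4 5 / 2 4 1 5 3 / 4 2 5 3 1 / 5 3 4 1 2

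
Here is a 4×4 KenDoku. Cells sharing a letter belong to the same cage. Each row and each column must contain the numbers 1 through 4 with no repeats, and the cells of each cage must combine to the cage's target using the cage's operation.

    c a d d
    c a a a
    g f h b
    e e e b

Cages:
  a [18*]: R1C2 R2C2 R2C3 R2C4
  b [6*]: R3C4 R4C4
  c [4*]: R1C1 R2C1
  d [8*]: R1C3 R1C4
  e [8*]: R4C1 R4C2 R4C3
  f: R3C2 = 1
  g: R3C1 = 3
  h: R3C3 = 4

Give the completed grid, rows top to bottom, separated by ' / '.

1 3 2 4 / 4 2 3 1 / 3 1 4 2 / 2 4 1 3

The 4 cells of cage a must have product 18, leaving R1C2 = 3.
G is a freebie, which forces R3C1 = 3.
Cage f is a single given cell, leaving R3C2 = 1.
H is a freebie, so R3C3 = 4.
3 is placed in row 3, leaving R3C4 = 2.
Column 4 now contains 2, which forces R4C4 = 3.
Column 3 now contains 4; hence R1C3 = 2.
Column 4 now contains 2, so R1C4 = 4.
Column 2 already has 1; hence R2C2 = 2.
The 4 cells of cage a must have product 18; hence R2C3 = 3.
Column 4 now contains 3, which forces R2C4 = 1.
Column 2 already has 2, so R4C2 = 4.
Column 3 now contains 2, which forces R4C3 = 1.
Row 1 now contains 4, which forces R1C1 = 1.
1 is placed in row 2; hence R2C1 = 4.
Row 4 now contains 1, which forces R4C1 = 2.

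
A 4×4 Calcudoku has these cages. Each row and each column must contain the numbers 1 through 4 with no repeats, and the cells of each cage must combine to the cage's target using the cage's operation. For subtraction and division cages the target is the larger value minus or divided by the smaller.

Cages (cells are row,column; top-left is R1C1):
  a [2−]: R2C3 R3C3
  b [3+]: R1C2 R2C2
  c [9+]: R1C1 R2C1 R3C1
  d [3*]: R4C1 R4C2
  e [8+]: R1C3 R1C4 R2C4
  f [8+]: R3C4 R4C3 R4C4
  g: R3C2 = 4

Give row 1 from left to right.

2 1 4 3

Cage g is given, so R3C2 = 4.
Column 1 needs a 1, and only R4C1 is open for it.
Row 4 now contains 1, leaving R4C2 = 3.
Cage f has sum 8, leaving R3C4 = 2.
Cage f needs sum 8, so R4C3 = 2.
Cage f needs sum 8, leaving R4C4 = 4.
Cage e has sum 8, so R1C3 = 4.
2 is placed in row 3, so R3C1 = 3.
Row 3 already has 3, leaving R3C3 = 1.
Row 1 already has 4, leaving R1C1 = 2.
2 is placed in row 1; hence R1C2 = 1.
Row 1 already has 1, which forces R1C4 = 3.
Cage c has sum 9; hence R2C1 = 4.
Column 2 already has 1, so R2C2 = 2.
Column 3 already has 1; hence R2C3 = 3.
Column 4 now contains 3, leaving R2C4 = 1.
Filled in: 2 1 4 3 / 4 2 3 1 / 3 4 1 2 / 1 3 2 4.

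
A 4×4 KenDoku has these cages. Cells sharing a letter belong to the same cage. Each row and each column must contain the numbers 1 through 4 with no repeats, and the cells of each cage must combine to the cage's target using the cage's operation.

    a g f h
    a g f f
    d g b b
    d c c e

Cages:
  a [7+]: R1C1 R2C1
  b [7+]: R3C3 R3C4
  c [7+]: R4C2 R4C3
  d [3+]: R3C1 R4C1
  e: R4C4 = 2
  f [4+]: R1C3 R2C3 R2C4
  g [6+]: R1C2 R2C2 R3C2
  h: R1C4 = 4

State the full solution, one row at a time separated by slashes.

3 2 1 4 / 4 3 2 1 / 2 1 4 3 / 1 4 3 2

Cage f has sum 4, leaving R1C3 = 1.
Cage h is a single given cell, so R1C4 = 4.
The 3 cells of cage f must have sum 4, which forces R2C3 = 2.
Cage f has sum 4; hence R2C4 = 1.
Column 4 now contains 4, which forces R3C4 = 3.
Cage e is given, so R4C4 = 2.
Row 1 already has 4, leaving R1C1 = 3.
Cage g needs sum 6, which forces R1C2 = 2.
Cage a needs two cells with sum 7, leaving R2C1 = 4.
1 is placed in row 2; hence R2C2 = 3.
The two cells of cage d must have sum 3, so R3C1 = 2.
Cage g has sum 6, leaving R3C2 = 1.
Row 3 now contains 3; hence R3C3 = 4.
2 is placed in row 4, leaving R4C1 = 1.
3 is placed in column 2; hence R4C2 = 4.
Column 3 now contains 4, so R4C3 = 3.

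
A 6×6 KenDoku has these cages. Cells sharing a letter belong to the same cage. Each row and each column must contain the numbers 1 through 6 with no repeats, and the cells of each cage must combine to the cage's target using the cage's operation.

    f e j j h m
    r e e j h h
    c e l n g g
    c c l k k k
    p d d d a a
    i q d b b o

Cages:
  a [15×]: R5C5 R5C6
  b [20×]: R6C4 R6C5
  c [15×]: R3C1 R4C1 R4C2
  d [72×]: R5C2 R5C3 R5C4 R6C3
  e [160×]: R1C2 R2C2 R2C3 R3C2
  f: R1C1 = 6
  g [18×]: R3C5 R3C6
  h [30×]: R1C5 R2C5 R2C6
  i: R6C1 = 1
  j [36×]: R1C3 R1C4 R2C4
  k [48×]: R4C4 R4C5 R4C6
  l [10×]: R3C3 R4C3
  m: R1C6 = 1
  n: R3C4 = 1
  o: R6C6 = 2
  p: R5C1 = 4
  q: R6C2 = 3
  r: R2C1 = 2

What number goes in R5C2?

Cage f is a single given cell, which forces R1C1 = 6.
M is a freebie; hence R1C6 = 1.
R is a freebie, so R2C1 = 2.
Row 2 already has 2, so R2C2 = 5.
Cage e needs product 160, which forces R2C3 = 4.
Cage n is given, so R3C4 = 1.
Cage p is given, which forces R5C1 = 4.
I is a freebie, which forces R6C1 = 1.
Cage q is given, leaving R6C2 = 3.
Cage o is a single given cell, which forces R6C6 = 2.
The 3 cells of cage h must have product 30, so R1C5 = 5.
Cage h has product 30, which forces R2C5 = 1.
Cage h has product 30; hence R2C6 = 6.
Column 6 already has 6, so R3C6 = 3.
Column 2 now contains 3, so R4C2 = 1.
Column 6 already has 6, leaving R4C6 = 4.
Column 5 already has 5, so R5C5 = 3.
Column 6 already has 3; hence R5C6 = 5.
Row 6 already has 2; hence R6C3 = 6.
Column 5 already has 5, leaving R6C5 = 4.
Cage j has product 36, leaving R1C3 = 3.
Cage j has product 36, which forces R1C4 = 4.
6 is placed in row 2, so R2C4 = 3.
3 is placed in row 3, which forces R3C1 = 5.
Row 3 now contains 5; hence R3C3 = 2.
3 is placed in row 3, so R3C5 = 6.
The 3 cells of cage c must have product 15, so R4C1 = 3.
Column 3 now contains 2, which forces R4C3 = 5.
Column 5 now contains 6, so R4C5 = 2.
The 4 cells of cage d must have product 72, so R5C3 = 1.
Row 6 already has 4, so R6C4 = 5.
Row 1 now contains 4, leaving R1C2 = 2.
Row 3 already has 2; hence R3C2 = 4.
2 is placed in row 4; hence R4C4 = 6.
Column 2 now contains 2, leaving R5C2 = 6.
6 is placed in column 4, so R5C4 = 2.
The full grid is 6 2 3 4 5 1 / 2 5 4 3 1 6 / 5 4 2 1 6 3 / 3 1 5 6 2 4 / 4 6 1 2 3 5 / 1 3 6 5 4 2.

6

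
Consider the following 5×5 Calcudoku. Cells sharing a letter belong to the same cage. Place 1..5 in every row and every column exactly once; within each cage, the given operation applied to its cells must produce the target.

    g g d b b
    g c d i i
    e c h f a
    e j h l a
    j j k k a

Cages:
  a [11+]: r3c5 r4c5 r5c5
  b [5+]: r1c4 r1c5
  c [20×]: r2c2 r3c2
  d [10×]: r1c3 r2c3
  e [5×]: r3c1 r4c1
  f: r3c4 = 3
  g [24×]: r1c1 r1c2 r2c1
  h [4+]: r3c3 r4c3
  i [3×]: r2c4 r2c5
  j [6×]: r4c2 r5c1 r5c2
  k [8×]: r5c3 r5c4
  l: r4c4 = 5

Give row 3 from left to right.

5 4 1 3 2

Cage f is a single given cell, which forces r3c4 = 3.
L is a freebie, leaving r4c4 = 5.
Column 4 already has 3, which forces r2c4 = 1.
The two cells of cage i must have product 3, so r2c5 = 3.
Cage e needs two cells with product 5, which forces r3c1 = 5.
Row 3 now contains 5; hence r3c2 = 4.
Row 3 already has 3, so r3c3 = 1.
Row 3 now contains 4, leaving r3c5 = 2.
Row 4 already has 5, leaving r4c1 = 1.
Cage h needs two cells with sum 4, which forces r4c3 = 3.
2 is placed in column 5, which forces r4c5 = 4.
Column 5 already has 4, leaving r5c5 = 5.
Cage b needs two cells with sum 5; hence r1c4 = 4.
Column 5 already has 4; hence r1c5 = 1.
Column 2 now contains 4; hence r2c2 = 5.
5 is placed in row 2, so r2c3 = 2.
3 is placed in row 4, so r4c2 = 2.
Cage j needs product 6, leaving r5c1 = 3.
The 3 cells of cage j must have product 6, so r5c2 = 1.
Column 3 now contains 2, which forces r5c3 = 4.
Column 4 now contains 4, which forces r5c4 = 2.
Column 1 already has 3, which forces r1c1 = 2.
2 is placed in column 2, so r1c2 = 3.
Column 3 now contains 2, leaving r1c3 = 5.
Row 2 now contains 2, so r2c1 = 4.
Filled in: 2 3 5 4 1 / 4 5 2 1 3 / 5 4 1 3 2 / 1 2 3 5 4 / 3 1 4 2 5.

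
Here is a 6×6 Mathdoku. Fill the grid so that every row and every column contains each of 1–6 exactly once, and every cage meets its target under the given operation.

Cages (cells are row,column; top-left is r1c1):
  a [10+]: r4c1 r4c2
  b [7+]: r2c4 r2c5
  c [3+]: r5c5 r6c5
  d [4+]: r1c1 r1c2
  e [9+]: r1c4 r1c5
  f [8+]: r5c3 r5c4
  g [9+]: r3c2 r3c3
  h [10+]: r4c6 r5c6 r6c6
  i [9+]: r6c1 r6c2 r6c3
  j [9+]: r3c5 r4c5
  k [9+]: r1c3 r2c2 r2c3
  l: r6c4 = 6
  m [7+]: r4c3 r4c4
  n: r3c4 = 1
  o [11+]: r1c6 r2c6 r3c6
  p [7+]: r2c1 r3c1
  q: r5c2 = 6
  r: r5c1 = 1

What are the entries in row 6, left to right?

4 3 2 6 1 5

Cage n is a single given cell, which forces r3c4 = 1.
Cage r is given, which forces r5c1 = 1.
Q is a freebie, leaving r5c2 = 6.
1 is placed in row 5, which forces r5c5 = 2.
Cage l is a single given cell, leaving r6c4 = 6.
Column 5 already has 2, leaving r6c5 = 1.
1 is placed in column 1, leaving r1c1 = 3.
Cage d's pair has sum 4; hence r1c2 = 1.
Cage a needs two cells with sum 10, leaving r4c1 = 6.
6 is placed in column 2, so r4c2 = 4.
In row 2, 6 can only go at r2c6, so r2c6 = 6.
The 3 cells of cage o must have sum 11, which forces r1c6 = 2.
Cage o has sum 11; hence r3c6 = 3.
3 is placed in row 3; hence r3c2 = 5.
The two cells of cage g must have sum 9, so r3c3 = 4.
Row 3 already has 4, which forces r3c5 = 6.
Cage h has sum 10, leaving r4c6 = 1.
Cage p needs two cells with sum 7, so r2c1 = 5.
The 3 cells of cage k must have sum 9, leaving r2c3 = 1.
Row 3 already has 5, which forces r3c1 = 2.
Cage j's pair has sum 9; hence r4c5 = 3.
Cage i has sum 9, leaving r6c1 = 4.
4 is placed in row 6; hence r6c6 = 5.
Cage b needs two cells with sum 7; hence r2c4 = 3.
Column 5 already has 3; hence r2c5 = 4.
Column 4 now contains 3, which forces r5c4 = 5.
Column 6 already has 5, leaving r5c6 = 4.
Cage k has sum 9, which forces r1c3 = 6.
5 is placed in column 4, which forces r1c4 = 4.
Column 5 now contains 4, which forces r1c5 = 5.
3 is placed in row 2, so r2c2 = 2.
Cage m needs two cells with sum 7, which forces r4c3 = 5.
5 is placed in column 4; hence r4c4 = 2.
Row 5 now contains 5; hence r5c3 = 3.
Column 2 now contains 2; hence r6c2 = 3.
Column 3 now contains 3; hence r6c3 = 2.
Filled in: 3 1 6 4 5 2 / 5 2 1 3 4 6 / 2 5 4 1 6 3 / 6 4 5 2 3 1 / 1 6 3 5 2 4 / 4 3 2 6 1 5.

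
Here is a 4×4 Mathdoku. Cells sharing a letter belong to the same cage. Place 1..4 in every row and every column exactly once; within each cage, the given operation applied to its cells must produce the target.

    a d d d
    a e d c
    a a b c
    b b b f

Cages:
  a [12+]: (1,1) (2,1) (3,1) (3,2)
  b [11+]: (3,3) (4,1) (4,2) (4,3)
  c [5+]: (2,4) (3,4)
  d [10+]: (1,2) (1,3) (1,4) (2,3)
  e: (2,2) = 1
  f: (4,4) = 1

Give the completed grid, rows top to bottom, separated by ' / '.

E is a freebie, leaving (2,2) = 1.
F is a freebie, leaving (4,4) = 1.
The 4 cells of cage d must have sum 10, leaving (1,3) = 1.
The 4 cells of cage b must have sum 11, so (3,3) = 2.
2 is placed in row 3, which forces (3,4) = 3.
3 is placed in column 4; hence (2,4) = 2.
Cage a needs sum 12, which forces (3,1) = 1.
Row 3 already has 3, leaving (3,2) = 4.
The 4 cells of cage d must have sum 10, which forces (1,2) = 2.
Column 4 now contains 2, so (1,4) = 4.
Cage d needs sum 10; hence (2,3) = 3.
Column 2 already has 2, which forces (4,2) = 3.
Column 3 already has 3, which forces (4,3) = 4.
4 is placed in row 1; hence (1,1) = 3.
Row 2 now contains 3, leaving (2,1) = 4.
Row 4 already has 4, which forces (4,1) = 2.

3 2 1 4 / 4 1 3 2 / 1 4 2 3 / 2 3 4 1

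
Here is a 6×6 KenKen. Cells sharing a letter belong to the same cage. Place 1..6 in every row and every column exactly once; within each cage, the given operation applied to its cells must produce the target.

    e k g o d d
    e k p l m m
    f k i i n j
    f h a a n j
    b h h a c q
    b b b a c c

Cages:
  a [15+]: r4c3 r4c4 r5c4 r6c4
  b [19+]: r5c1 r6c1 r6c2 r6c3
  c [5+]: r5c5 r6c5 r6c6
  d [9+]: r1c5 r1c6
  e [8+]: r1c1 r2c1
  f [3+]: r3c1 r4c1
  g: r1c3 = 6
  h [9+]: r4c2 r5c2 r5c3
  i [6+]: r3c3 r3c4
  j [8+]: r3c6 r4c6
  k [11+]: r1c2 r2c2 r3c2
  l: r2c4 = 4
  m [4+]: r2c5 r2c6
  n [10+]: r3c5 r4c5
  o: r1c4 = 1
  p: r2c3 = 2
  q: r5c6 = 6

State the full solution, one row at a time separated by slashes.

3 2 6 1 5 4 / 5 6 2 4 3 1 / 1 3 4 2 6 5 / 2 5 1 6 4 3 / 4 1 3 5 2 6 / 6 4 5 3 1 2

G is a freebie; hence r1c3 = 6.
O is a freebie, leaving r1c4 = 1.
P is a freebie, which forces r2c3 = 2.
Cage l is a single given cell, so r2c4 = 4.
Cage q is a single given cell, which forces r5c6 = 6.
The only place for 4 in column 1 is r5c1.
The only place for 3 in column 3 is r5c3.
In column 5, 2 can only go at r5c5, so r5c5 = 2.
2 is placed in row 5, which forces r5c4 = 5.
Cage c has sum 5, leaving r6c5 = 1.
Cage c needs sum 5, which forces r6c6 = 2.
Column 5 now contains 1, so r2c5 = 3.
The two cells of cage m must have sum 4, which forces r2c6 = 1.
Cage i's pair has sum 6, which forces r3c3 = 4.
5 is placed in column 4, which forces r3c4 = 2.
Row 3 already has 4, leaving r3c5 = 6.
Cage h has sum 9, leaving r4c2 = 5.
5 is placed in row 4; hence r4c3 = 1.
Column 5 already has 6, leaving r4c5 = 4.
5 is placed in row 4, so r4c6 = 3.
Row 5 already has 5; hence r5c2 = 1.
4 is placed in column 3, so r6c3 = 5.
Cage k has sum 11, which forces r1c2 = 2.
Column 5 now contains 4, leaving r1c5 = 5.
Cage d's pair has sum 9, leaving r1c6 = 4.
5 is placed in column 2, leaving r2c2 = 6.
Row 3 already has 2; hence r3c1 = 1.
Column 2 already has 1, so r3c2 = 3.
Column 6 already has 3, so r3c6 = 5.
Row 4 already has 1; hence r4c1 = 2.
3 is placed in row 4, leaving r4c4 = 6.
5 is placed in row 6, leaving r6c1 = 6.
The 4 cells of cage b must have sum 19; hence r6c2 = 4.
The 4 cells of cage a must have sum 15, leaving r6c4 = 3.
Row 1 now contains 2, so r1c1 = 3.
Row 2 already has 6, so r2c1 = 5.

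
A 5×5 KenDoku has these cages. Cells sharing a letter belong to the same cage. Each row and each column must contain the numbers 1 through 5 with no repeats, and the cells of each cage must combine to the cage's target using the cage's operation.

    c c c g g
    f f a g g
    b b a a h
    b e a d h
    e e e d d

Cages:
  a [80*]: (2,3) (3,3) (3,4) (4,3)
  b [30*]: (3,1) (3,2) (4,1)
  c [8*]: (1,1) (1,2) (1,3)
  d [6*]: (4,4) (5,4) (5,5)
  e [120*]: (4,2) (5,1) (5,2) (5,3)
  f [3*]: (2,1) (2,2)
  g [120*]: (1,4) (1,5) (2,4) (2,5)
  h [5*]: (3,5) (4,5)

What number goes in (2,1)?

Column 3 needs a 3, and only (5,3) is open for it.
The 3 cells of cage d must have product 6, which forces (4,4) = 3.
The only place for 3 in row 1 is (1,5).
In row 1, 5 can only go at (1,4), so (1,4) = 5.
Row 2 needs a 5, and only (2,3) is open for it.
Row 4 needs a 1, and only (4,5) is open for it.
1 is placed in column 5, which forces (3,5) = 5.
Cage d has product 6, which forces (5,4) = 1.
1 is placed in column 5, so (5,5) = 2.
Cage g needs product 120, which forces (2,4) = 2.
Column 5 now contains 2, so (2,5) = 4.
Column 4 already has 2, so (3,4) = 4.
Cage b needs product 30, leaving (4,1) = 5.
Cage e has product 120; hence (4,2) = 2.
Row 4 now contains 2, so (4,3) = 4.
Column 1 now contains 5, leaving (5,1) = 4.
Row 5 already has 4, which forces (5,2) = 5.
Cage c has product 8, so (1,2) = 4.
Cage b has product 30; hence (3,1) = 2.
Column 2 now contains 2, which forces (3,2) = 3.
4 is placed in row 3, so (3,3) = 1.
2 is placed in column 1, which forces (1,1) = 1.
1 is placed in column 3, which forces (1,3) = 2.
Cage f needs two cells with product 3; hence (2,1) = 3.
Column 2 already has 3; hence (2,2) = 1.
Filled in: 1 4 2 5 3 / 3 1 5 2 4 / 2 3 1 4 5 / 5 2 4 3 1 / 4 5 3 1 2.

3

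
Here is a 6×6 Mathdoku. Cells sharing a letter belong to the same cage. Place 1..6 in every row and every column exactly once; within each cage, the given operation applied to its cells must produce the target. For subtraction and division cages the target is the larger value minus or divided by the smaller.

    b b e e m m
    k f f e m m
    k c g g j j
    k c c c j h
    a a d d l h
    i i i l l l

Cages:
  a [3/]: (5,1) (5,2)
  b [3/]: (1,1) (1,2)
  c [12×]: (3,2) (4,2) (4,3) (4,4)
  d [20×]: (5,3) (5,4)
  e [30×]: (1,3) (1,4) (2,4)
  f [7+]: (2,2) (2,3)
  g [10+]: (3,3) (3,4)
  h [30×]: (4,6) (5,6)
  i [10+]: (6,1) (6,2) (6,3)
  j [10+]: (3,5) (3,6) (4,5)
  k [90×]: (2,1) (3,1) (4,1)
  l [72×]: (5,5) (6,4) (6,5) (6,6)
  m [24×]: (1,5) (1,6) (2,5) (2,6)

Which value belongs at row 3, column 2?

2

The only place for 4 in column 1 is (6,1).
The two cells of cage h must have product 30, so (4,6) = 5.
Cage l has product 72, leaving (5,5) = 2.
{4, 5} are confined to (5,3) and (5,4) in row 5; hence (5,6) = 6.
Column 1 needs a 2, and only (1,1) is open for it.
The two cells of cage b must have quotient 3, leaving (1,2) = 6.
The only place for 1 in column 1 is (5,1).
1 is placed in row 5, which forces (5,2) = 3.
Column 5 needs a 5, and only (3,5) is open for it.
Cage k needs product 90; hence (2,1) = 5.
5 is placed in row 3, which forces (3,1) = 3.
The 3 cells of cage k must have product 90; hence (4,1) = 6.
The only place for 2 in column 2 is (3,2).
Row 3 already has 2; hence (3,6) = 1.
Cage c has product 12, which forces (4,2) = 1.
Cage j has sum 10; hence (4,5) = 4.
Column 2 already has 1, leaving (6,2) = 5.
Row 6 already has 5, which forces (6,3) = 1.
Cage m has product 24, which forces (1,6) = 4.
Column 2 already has 1, so (2,2) = 4.
Cage f's pair has sum 7, so (2,3) = 3.
Row 2 already has 3, leaving (2,5) = 1.
Column 6 already has 1, leaving (2,6) = 2.
Column 3 now contains 3, so (4,3) = 2.
Row 4 now contains 2, which forces (4,4) = 3.
Column 6 already has 2, so (6,6) = 3.
Column 3 now contains 3, leaving (1,3) = 5.
The 3 cells of cage e must have product 30, so (1,4) = 1.
Column 5 already has 1; hence (1,5) = 3.
2 is placed in row 2, so (2,4) = 6.
6 is placed in column 4, which forces (3,4) = 4.
Column 3 now contains 5, leaving (5,3) = 4.
Column 4 already has 4; hence (5,4) = 5.
Cage l has product 72, leaving (6,4) = 2.
Row 6 already has 3, which forces (6,5) = 6.
4 is placed in row 3, so (3,3) = 6.
Completed grid: 2 6 5 1 3 4 / 5 4 3 6 1 2 / 3 2 6 4 5 1 / 6 1 2 3 4 5 / 1 3 4 5 2 6 / 4 5 1 2 6 3.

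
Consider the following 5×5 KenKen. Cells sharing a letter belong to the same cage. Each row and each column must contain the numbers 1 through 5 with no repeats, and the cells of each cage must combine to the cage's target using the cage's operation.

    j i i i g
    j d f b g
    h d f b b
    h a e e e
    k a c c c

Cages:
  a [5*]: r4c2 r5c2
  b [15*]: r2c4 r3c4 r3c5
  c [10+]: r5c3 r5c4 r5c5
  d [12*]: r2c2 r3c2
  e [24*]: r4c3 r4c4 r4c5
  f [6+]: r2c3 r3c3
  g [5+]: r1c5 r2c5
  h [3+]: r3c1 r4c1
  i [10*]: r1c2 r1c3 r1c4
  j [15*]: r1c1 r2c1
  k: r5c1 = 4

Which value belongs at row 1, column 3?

K is a freebie, so r5c1 = 4.
In row 1, 4 can only go at r1c5, so r1c5 = 4.
The two cells of cage g must have sum 5, which forces r2c5 = 1.
The 3 cells of cage b must have product 15, leaving r3c4 = 1.
Row 3 now contains 1, so r3c1 = 2.
Row 3 now contains 2, which forces r3c3 = 4.
Cage h's pair has sum 3; hence r4c1 = 1.
Row 4 now contains 1, leaving r4c2 = 5.
Column 2 already has 5, which forces r5c2 = 1.
Column 2 already has 1, leaving r1c2 = 2.
Cage i needs product 10; hence r1c3 = 1.
Cage i has product 10, which forces r1c4 = 5.
Cage d needs two cells with product 12, which forces r2c2 = 4.
4 is placed in column 3, which forces r2c3 = 2.
5 is placed in column 4, leaving r2c4 = 3.
Row 3 already has 4, leaving r3c2 = 3.
Row 3 now contains 3, so r3c5 = 5.
2 is placed in column 3, so r4c3 = 3.
Cage e needs product 24, so r4c4 = 4.
Row 4 already has 3; hence r4c5 = 2.
Column 3 now contains 3, leaving r5c3 = 5.
3 is placed in column 4, so r5c4 = 2.
2 is placed in column 5; hence r5c5 = 3.
Row 1 now contains 5, so r1c1 = 3.
3 is placed in row 2, leaving r2c1 = 5.
Filled in: 3 2 1 5 4 / 5 4 2 3 1 / 2 3 4 1 5 / 1 5 3 4 2 / 4 1 5 2 3.

1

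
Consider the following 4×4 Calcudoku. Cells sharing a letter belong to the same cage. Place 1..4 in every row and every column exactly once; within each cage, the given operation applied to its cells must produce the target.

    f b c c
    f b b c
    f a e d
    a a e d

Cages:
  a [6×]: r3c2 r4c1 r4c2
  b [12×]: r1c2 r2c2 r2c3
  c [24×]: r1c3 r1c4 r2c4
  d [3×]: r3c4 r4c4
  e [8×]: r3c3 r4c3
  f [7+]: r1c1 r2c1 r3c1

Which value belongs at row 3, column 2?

1

Row 4 needs a 4, and only r4c3 is open for it.
4 is placed in column 3, so r3c3 = 2.
2 is placed in column 3, which forces r1c3 = 3.
3 is placed in column 3, leaving r2c3 = 1.
Cage b has product 12, leaving r1c2 = 4.
Row 1 now contains 4, which forces r1c4 = 2.
Cage b needs product 12, which forces r2c2 = 3.
2 is placed in column 4, leaving r2c4 = 4.
Column 2 now contains 3; hence r3c2 = 1.
1 is placed in row 3, leaving r3c4 = 3.
Column 2 now contains 1, leaving r4c2 = 2.
3 is placed in column 4, leaving r4c4 = 1.
Row 1 already has 2, leaving r1c1 = 1.
Row 2 already has 4, so r2c1 = 2.
1 is placed in row 3; hence r3c1 = 4.
1 is placed in row 4, which forces r4c1 = 3.
Filled in: 1 4 3 2 / 2 3 1 4 / 4 1 2 3 / 3 2 4 1.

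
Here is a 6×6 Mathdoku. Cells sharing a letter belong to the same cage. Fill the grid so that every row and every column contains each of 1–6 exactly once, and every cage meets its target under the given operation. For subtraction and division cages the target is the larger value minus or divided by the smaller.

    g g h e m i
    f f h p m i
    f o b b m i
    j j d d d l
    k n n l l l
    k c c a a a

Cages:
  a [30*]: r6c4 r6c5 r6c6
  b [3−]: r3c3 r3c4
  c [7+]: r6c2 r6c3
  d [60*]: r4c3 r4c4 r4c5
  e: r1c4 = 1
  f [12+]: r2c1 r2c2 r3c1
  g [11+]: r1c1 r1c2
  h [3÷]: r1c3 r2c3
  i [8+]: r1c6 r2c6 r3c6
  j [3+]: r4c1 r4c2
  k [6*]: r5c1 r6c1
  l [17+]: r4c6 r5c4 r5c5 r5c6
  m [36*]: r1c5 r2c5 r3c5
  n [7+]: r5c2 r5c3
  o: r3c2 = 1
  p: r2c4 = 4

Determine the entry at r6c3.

E is a freebie, which forces r1c4 = 1.
P is a freebie, which forces r2c4 = 4.
O is a freebie, which forces r3c2 = 1.
Column 2 already has 1, which forces r4c2 = 2.
The 3 cells of cage i must have sum 8; hence r2c6 = 1.
Row 4 already has 2, leaving r4c1 = 1.
The only place for 4 in row 1 is r1c6.
Cage i has sum 8, leaving r3c6 = 3.
Row 1 needs a 3, and only r1c5 is open for it.
The only place for 2 in row 1 is r1c3.
2 is placed in column 3, which forces r2c3 = 6.
Row 2 now contains 6, so r2c5 = 2.
2 is placed in column 3, leaving r3c3 = 5.
Cage b's pair has difference 3, so r3c4 = 2.
Column 5 already has 2; hence r3c5 = 6.
Row 3 now contains 5, which forces r3c1 = 4.
The only place for 6 in row 4 is r4c6.
The 4 cells of cage l must have sum 17, leaving r5c4 = 5.
The 4 cells of cage l must have sum 17, which forces r5c5 = 4.
Column 6 now contains 6, so r5c6 = 2.
2 is placed in column 6; hence r6c6 = 5.
Cage d needs product 60, leaving r4c3 = 4.
Column 4 now contains 5; hence r4c4 = 3.
4 is placed in column 5, which forces r4c5 = 5.
Row 5 now contains 2, which forces r5c1 = 3.
Cage n needs two cells with sum 7, leaving r5c2 = 6.
The two cells of cage n must have sum 7, leaving r5c3 = 1.
Cage k needs two cells with product 6, which forces r6c1 = 2.
Column 3 now contains 1, which forces r6c3 = 3.
The 3 cells of cage a must have product 30, leaving r6c4 = 6.
Row 6 already has 5, so r6c5 = 1.
The two cells of cage g must have sum 11, leaving r1c1 = 6.
Column 2 already has 6, leaving r1c2 = 5.
Column 1 now contains 3, so r2c1 = 5.
Cage f has sum 12; hence r2c2 = 3.
Row 6 now contains 3, so r6c2 = 4.
Filled in: 6 5 2 1 3 4 / 5 3 6 4 2 1 / 4 1 5 2 6 3 / 1 2 4 3 5 6 / 3 6 1 5 4 2 / 2 4 3 6 1 5.

3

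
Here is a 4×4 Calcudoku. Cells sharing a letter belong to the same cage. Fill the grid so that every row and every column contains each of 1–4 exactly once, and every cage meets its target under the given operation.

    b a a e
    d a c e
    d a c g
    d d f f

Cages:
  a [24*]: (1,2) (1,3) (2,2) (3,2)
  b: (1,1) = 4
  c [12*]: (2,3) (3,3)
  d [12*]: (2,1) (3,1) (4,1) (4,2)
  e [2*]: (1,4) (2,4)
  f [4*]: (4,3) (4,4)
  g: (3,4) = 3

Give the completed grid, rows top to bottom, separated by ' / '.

4 3 2 1 / 1 4 3 2 / 2 1 4 3 / 3 2 1 4

Cage b is a single given cell, leaving (1,1) = 4.
Cage g is a single given cell, leaving (3,4) = 3.
Cage c needs two cells with product 12, so (2,3) = 3.
3 is placed in row 3, leaving (3,3) = 4.
Cage d needs product 12; hence (4,2) = 2.
Column 3 now contains 4, so (4,3) = 1.
Row 4 already has 1; hence (4,4) = 4.
Cage a needs product 24; hence (1,2) = 3.
1 is placed in column 3, which forces (1,3) = 2.
2 is placed in row 1, which forces (1,4) = 1.
Cage a needs product 24, leaving (2,2) = 4.
Column 4 already has 1, so (2,4) = 2.
Column 2 now contains 2, leaving (3,2) = 1.
Row 4 already has 1, which forces (4,1) = 3.
Row 2 now contains 2, leaving (2,1) = 1.
Row 3 now contains 1; hence (3,1) = 2.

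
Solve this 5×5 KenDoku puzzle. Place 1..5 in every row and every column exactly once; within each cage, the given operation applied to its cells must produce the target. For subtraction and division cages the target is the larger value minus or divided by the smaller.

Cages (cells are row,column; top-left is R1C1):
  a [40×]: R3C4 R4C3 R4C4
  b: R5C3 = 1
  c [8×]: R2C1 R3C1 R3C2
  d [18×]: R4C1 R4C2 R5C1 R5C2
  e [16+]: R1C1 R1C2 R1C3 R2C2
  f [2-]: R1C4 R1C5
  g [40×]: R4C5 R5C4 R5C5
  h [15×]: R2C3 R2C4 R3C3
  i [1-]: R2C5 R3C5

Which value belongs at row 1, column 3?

2

Cage b is a single given cell; hence R5C3 = 1.
Cage h has product 15, so R2C4 = 1.
The only place for 1 in row 1 is R1C5.
Cage f needs two cells with difference 2; hence R1C4 = 3.
The 4 cells of cage e must have sum 16; hence R2C2 = 5.
Row 2 now contains 5, leaving R2C3 = 3.
Column 3 now contains 3, which forces R3C3 = 5.
Cage e needs sum 16; hence R1C1 = 5.
Cage i needs two cells with difference 1; hence R3C5 = 3.
Cage a has product 40, so R4C4 = 5.
Cage g has product 40, leaving R5C5 = 5.
Row 5 needs a 4, and only R5C4 is open for it.
Column 4 already has 4, leaving R3C4 = 2.
Cage a has product 40, which forces R4C3 = 4.
Cage g needs product 40; hence R4C5 = 2.
Cage e has sum 16; hence R1C2 = 4.
4 is placed in column 3; hence R1C3 = 2.
Cage c needs product 8, so R2C1 = 2.
Column 5 now contains 2, leaving R2C5 = 4.
4 is placed in column 2; hence R3C2 = 1.
Column 2 already has 1; hence R4C2 = 3.
2 is placed in column 1, so R5C1 = 3.
Column 2 now contains 3, which forces R5C2 = 2.
1 is placed in row 3, leaving R3C1 = 4.
Row 4 already has 3, which forces R4C1 = 1.
Completed grid: 5 4 2 3 1 / 2 5 3 1 4 / 4 1 5 2 3 / 1 3 4 5 2 / 3 2 1 4 5.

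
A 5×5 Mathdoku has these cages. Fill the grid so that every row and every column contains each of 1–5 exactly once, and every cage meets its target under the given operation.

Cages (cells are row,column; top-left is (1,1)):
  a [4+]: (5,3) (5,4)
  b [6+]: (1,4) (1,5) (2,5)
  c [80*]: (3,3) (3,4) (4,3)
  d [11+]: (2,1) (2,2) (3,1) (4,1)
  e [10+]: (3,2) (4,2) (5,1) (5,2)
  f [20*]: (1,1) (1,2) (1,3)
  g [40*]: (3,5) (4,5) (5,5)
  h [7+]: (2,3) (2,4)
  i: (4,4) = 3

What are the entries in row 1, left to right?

Cage c needs product 80, so (3,3) = 5.
Cage c has product 80; hence (3,4) = 4.
Row 3 now contains 4, which forces (3,5) = 2.
Cage c needs product 80; hence (4,3) = 4.
Cage i is given; hence (4,4) = 3.
Row 4 now contains 4, so (4,5) = 5.
Column 4 already has 3, leaving (5,4) = 1.
5 is placed in column 5, which forces (5,5) = 4.
Column 3 already has 4, which forces (1,3) = 1.
Column 4 already has 1; hence (1,4) = 2.
1 is placed in row 1; hence (1,5) = 3.
Cage h's pair has sum 7, leaving (2,3) = 2.
Cage h needs two cells with sum 7; hence (2,4) = 5.
3 is placed in column 5, which forces (2,5) = 1.
The 4 cells of cage e must have sum 10, so (3,2) = 1.
Cage e has sum 10, leaving (4,2) = 2.
Cage e has sum 10, so (5,1) = 2.
The 4 cells of cage e must have sum 10, which forces (5,2) = 5.
Row 5 already has 1, which forces (5,3) = 3.
The 3 cells of cage f must have product 20, so (1,1) = 5.
Column 2 already has 5, so (1,2) = 4.
The 4 cells of cage d must have sum 11, so (2,1) = 4.
Row 2 already has 1, so (2,2) = 3.
Row 3 already has 1, which forces (3,1) = 3.
2 is placed in row 4, so (4,1) = 1.
Completed grid: 5 4 1 2 3 / 4 3 2 5 1 / 3 1 5 4 2 / 1 2 4 3 5 / 2 5 3 1 4.

5 4 1 2 3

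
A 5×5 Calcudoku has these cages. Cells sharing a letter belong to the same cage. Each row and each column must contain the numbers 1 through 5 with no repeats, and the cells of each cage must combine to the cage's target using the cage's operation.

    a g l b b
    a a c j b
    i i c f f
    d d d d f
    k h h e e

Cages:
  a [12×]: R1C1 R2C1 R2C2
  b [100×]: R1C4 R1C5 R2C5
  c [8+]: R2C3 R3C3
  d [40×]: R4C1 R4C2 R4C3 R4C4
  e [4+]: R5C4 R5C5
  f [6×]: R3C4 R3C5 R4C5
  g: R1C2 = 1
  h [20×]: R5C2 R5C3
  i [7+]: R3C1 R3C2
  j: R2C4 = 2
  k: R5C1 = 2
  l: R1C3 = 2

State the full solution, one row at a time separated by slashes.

3 1 2 5 4 / 1 4 3 2 5 / 4 3 5 1 2 / 5 2 1 4 3 / 2 5 4 3 1

G is a freebie; hence R1C2 = 1.
L is a freebie, so R1C3 = 2.
Cage b has product 100, leaving R1C4 = 5.
Cage b needs product 100; hence R1C5 = 4.
Cage j is given; hence R2C4 = 2.
The 3 cells of cage b must have product 100, which forces R2C5 = 5.
K is a freebie, leaving R5C1 = 2.
Row 1 now contains 4; hence R1C1 = 3.
Cage a needs product 12, which forces R2C1 = 1.
Cage a needs product 12, leaving R2C2 = 4.
Row 2 already has 5, so R2C3 = 3.
Cage c needs two cells with sum 8, leaving R3C3 = 5.
The 4 cells of cage d must have product 40, leaving R4C2 = 2.
Column 2 now contains 4, which forces R5C2 = 5.
Column 3 now contains 5, leaving R5C3 = 4.
5 is placed in row 3; hence R3C1 = 4.
Column 2 already has 2, so R3C2 = 3.
Row 3 now contains 3, leaving R3C4 = 1.
Cage f needs product 6, leaving R3C5 = 2.
Cage d has product 40, so R4C1 = 5.
Column 3 already has 4, leaving R4C3 = 1.
Cage d has product 40, so R4C4 = 4.
1 is placed in row 4; hence R4C5 = 3.
Column 4 now contains 1, leaving R5C4 = 3.
3 is placed in column 5; hence R5C5 = 1.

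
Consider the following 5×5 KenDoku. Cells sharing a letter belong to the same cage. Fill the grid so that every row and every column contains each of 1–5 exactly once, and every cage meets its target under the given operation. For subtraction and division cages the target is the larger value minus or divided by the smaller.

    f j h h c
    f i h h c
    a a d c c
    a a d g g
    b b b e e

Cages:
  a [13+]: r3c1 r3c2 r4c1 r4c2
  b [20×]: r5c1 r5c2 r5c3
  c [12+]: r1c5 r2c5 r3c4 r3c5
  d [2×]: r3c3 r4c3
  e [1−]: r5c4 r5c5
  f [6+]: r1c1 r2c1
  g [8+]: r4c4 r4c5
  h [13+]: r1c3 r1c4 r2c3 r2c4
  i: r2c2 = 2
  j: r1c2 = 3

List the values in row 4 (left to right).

1 4 2 5 3

J is a freebie, which forces r1c2 = 3.
I is a freebie, leaving r2c2 = 2.
In column 3, 3 can only go at r2c3, so r2c3 = 3.
Cage a needs sum 13, leaving r3c1 = 3.
The 4 cells of cage a must have sum 13, which forces r3c2 = 5.
In row 4, 2 can only go at r4c3, so r4c3 = 2.
Column 3 now contains 2, so r3c3 = 1.
In column 1, 2 can only go at r1c1, so r1c1 = 2.
Cage f needs two cells with sum 6; hence r2c1 = 4.
Column 1 already has 4, so r4c1 = 1.
1 is placed in row 4, so r4c2 = 4.
1 is placed in column 1, leaving r5c1 = 5.
Column 2 already has 4, leaving r5c2 = 1.
Row 5 already has 5; hence r5c3 = 4.
Column 3 already has 4, leaving r1c3 = 5.
Cage h needs sum 13, which forces r1c4 = 4.
5 is placed in row 1, leaving r1c5 = 1.
Cage h has sum 13; hence r2c4 = 1.
Column 5 already has 1; hence r2c5 = 5.
4 is placed in column 4; hence r3c4 = 2.
Row 3 now contains 2, so r3c5 = 4.
5 is placed in column 5, leaving r4c5 = 3.
Column 4 now contains 2; hence r5c4 = 3.
3 is placed in column 5, leaving r5c5 = 2.
3 is placed in row 4, so r4c4 = 5.
Filled in: 2 3 5 4 1 / 4 2 3 1 5 / 3 5 1 2 4 / 1 4 2 5 3 / 5 1 4 3 2.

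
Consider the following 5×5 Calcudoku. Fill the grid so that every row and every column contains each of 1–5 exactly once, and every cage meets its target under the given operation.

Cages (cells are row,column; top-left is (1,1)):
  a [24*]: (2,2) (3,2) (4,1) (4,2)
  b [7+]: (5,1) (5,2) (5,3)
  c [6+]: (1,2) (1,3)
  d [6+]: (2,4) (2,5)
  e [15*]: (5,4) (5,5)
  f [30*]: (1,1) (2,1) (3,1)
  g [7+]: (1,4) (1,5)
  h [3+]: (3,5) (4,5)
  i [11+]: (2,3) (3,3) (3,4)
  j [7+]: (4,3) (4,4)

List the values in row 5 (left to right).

1 4 2 5 3

The only place for 5 in column 2 is (1,2).
Cage c's pair has sum 6, leaving (1,3) = 1.
In row 1, 2 can only go at (1,1), so (1,1) = 2.
The only place for 1 in column 4 is (2,4).
The two cells of cage d must have sum 6, which forces (2,5) = 5.
5 is placed in column 5, so (5,5) = 3.
Cage g needs two cells with sum 7, leaving (1,4) = 3.
Column 5 already has 3, which forces (1,5) = 4.
Row 2 already has 5, which forces (2,1) = 3.
The 3 cells of cage f must have product 30, which forces (3,1) = 5.
Row 5 now contains 3, which forces (5,4) = 5.
Cage i has sum 11, leaving (2,3) = 4.
Cage i needs sum 11; hence (3,3) = 3.
Cage i needs sum 11, leaving (3,4) = 4.
3 is placed in column 3; hence (4,3) = 5.
Column 4 now contains 4, so (4,4) = 2.
Row 4 already has 2; hence (4,5) = 1.
Column 3 already has 4, which forces (5,3) = 2.
Row 2 now contains 4; hence (2,2) = 2.
Cage a needs product 24; hence (3,2) = 1.
1 is placed in column 5, which forces (3,5) = 2.
1 is placed in row 4; hence (4,1) = 4.
Cage a has product 24, so (4,2) = 3.
4 is placed in column 1, so (5,1) = 1.
Column 2 already has 1, so (5,2) = 4.
Filled in: 2 5 1 3 4 / 3 2 4 1 5 / 5 1 3 4 2 / 4 3 5 2 1 / 1 4 2 5 3.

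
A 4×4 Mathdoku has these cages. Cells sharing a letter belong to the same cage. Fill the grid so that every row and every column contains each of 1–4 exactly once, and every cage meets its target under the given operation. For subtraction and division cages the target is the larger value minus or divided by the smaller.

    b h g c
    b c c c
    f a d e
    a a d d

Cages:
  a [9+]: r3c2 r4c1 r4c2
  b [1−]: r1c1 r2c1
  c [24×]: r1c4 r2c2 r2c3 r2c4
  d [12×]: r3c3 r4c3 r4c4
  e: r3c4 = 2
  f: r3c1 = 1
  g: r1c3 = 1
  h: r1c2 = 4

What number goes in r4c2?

Cage h is a single given cell, so r1c2 = 4.
Cage g is given, so r1c3 = 1.
F is a freebie, leaving r3c1 = 1.
Cage e is a single given cell; hence r3c4 = 2.
2 is placed in column 4, which forces r1c4 = 3.
Row 3 already has 2, so r3c2 = 3.
Row 3 already has 3, which forces r3c3 = 4.
Cage a needs sum 9; hence r4c1 = 4.
Cage a has sum 9, leaving r4c2 = 2.
Column 3 now contains 4, so r4c3 = 3.
The 3 cells of cage d must have product 12; hence r4c4 = 1.
Row 1 already has 3, leaving r1c1 = 2.
Cage b needs two cells with difference 1, leaving r2c1 = 3.
Column 2 already has 2, leaving r2c2 = 1.
Column 3 now contains 4, leaving r2c3 = 2.
1 is placed in column 4; hence r2c4 = 4.
Filled in: 2 4 1 3 / 3 1 2 4 / 1 3 4 2 / 4 2 3 1.

2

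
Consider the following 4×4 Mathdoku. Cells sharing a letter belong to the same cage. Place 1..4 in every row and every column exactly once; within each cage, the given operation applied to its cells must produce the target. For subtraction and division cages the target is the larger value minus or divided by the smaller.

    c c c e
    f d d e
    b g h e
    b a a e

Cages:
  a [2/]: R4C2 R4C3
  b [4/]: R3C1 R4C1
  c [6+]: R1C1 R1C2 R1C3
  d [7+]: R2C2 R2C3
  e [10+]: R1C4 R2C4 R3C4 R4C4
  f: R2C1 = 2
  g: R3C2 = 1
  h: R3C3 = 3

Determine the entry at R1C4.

4

F is a freebie, so R2C1 = 2.
Cage g is a single given cell, so R3C2 = 1.
Cage h is given, so R3C3 = 3.
The two cells of cage d must have sum 7, leaving R2C2 = 3.
Column 3 already has 3, leaving R2C3 = 4.
Row 2 already has 4, so R2C4 = 1.
Row 3 already has 1, leaving R3C1 = 4.
4 is placed in row 3; hence R3C4 = 2.
The two cells of cage b must have quotient 4; hence R4C1 = 1.
1 is placed in row 4, which forces R4C3 = 2.
Column 1 now contains 1, which forces R1C1 = 3.
Column 2 already has 3; hence R1C2 = 2.
2 is placed in column 3, which forces R1C3 = 1.
Row 1 now contains 3; hence R1C4 = 4.
Row 4 now contains 2; hence R4C2 = 4.
4 is placed in column 4, leaving R4C4 = 3.
The full grid is 3 2 1 4 / 2 3 4 1 / 4 1 3 2 / 1 4 2 3.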